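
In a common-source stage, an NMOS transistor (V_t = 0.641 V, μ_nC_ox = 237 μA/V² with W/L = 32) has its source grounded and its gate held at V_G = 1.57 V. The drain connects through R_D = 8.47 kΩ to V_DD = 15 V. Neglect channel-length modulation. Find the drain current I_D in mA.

I_D = 1.74 mA

V_GS = V_G = 1.57 V, so V_ov = 1.57 − 0.641 = 0.929 V.
k_n = μ_nC_ox · (W/L) = 7.584 mA/V².
Assume saturation: I_D = ½ k_n V_ov² = 0.5 × 7.584 × 0.929² = 3.27 mA, giving V_DS = V_DD − I_D R_D = 15 − 3.27 × 8.47 = -12.7 V.
But -12.7 V < V_ov = 0.929 V, so the device is actually in triode.
In triode I_D = k_n[V_ov V_DS − ½ V_DS²] and I_D = (V_DD − V_DS)/R_D. Equating: 32.1 V_DS² − 60.68 V_DS + 15 = 0, giving V_DS = 0.293 V (the root below V_ov).
I_D = (15 − 0.293) / 8.47 = 1.74 mA.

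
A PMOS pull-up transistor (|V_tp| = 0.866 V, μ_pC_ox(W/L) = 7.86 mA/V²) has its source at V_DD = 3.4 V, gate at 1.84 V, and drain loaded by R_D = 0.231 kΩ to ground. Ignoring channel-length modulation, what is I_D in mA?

I_D = 1.89 mA

V_SG = V_DD − V_G = 3.4 − 1.84 = 1.56 V, so V_ov = 1.56 − 0.866 = 0.694 V.
Assume saturation: I_D = ½ k_p V_ov² = 0.5 × 7.86 × 0.694² = 1.89 mA, giving V_SD = V_DD − I_D R_D = 3.4 − 1.89 × 0.231 = 2.96 V.
V_SD = 2.96 V ≥ V_ov = 0.694 V, confirming saturation.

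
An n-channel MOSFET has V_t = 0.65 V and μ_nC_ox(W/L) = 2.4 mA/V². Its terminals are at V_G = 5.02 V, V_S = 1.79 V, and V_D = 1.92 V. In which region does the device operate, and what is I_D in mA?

V_GS = V_G − V_S = 5.02 − 1.79 = 3.23 V; V_DS = V_D − V_S = 1.92 − 1.79 = 0.13 V.
V_ov = V_GS − V_t = 3.23 − 0.65 = 2.58 V.
Since V_DS = 0.13 V < V_ov = 2.58 V, the device is in the triode region.
I_D = k_n [V_ov · V_DS − ½ V_DS²] = 2.4 × [2.58 × 0.13 − 0.5 × 0.13²] = 0.785 mA.

Triode; I_D = 0.785 mA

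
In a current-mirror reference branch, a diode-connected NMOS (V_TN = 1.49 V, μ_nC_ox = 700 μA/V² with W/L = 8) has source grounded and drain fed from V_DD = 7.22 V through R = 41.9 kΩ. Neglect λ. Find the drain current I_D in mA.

I_D = 0.132 mA

With gate tied to drain, V_GS = V_DS ≥ V_GS − V_TN, so the device is in saturation.
k_n = μ_nC_ox · (W/L) = 5.6 mA/V².
KCL at the drain: ½ k_n (V_GS − V_TN)² = (V_DD − V_GS)/R.
Let x = V_GS − 1.49. Then 117 x² + x − 5.73 = 0, giving x = 0.217 V (positive root), so V_GS = 1.71 V.
I_D = (V_DD − V_GS)/R = (7.22 − 1.71) / 41.9 = 0.132 mA.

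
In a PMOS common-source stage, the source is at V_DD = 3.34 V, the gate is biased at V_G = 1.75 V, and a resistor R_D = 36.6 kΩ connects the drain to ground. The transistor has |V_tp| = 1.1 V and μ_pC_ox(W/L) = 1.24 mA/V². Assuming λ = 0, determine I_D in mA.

I_D = 0.0865 mA

V_SG = V_DD − V_G = 3.34 − 1.75 = 1.59 V, so V_ov = 1.59 − 1.1 = 0.49 V.
Assume saturation: I_D = ½ k_p V_ov² = 0.5 × 1.24 × 0.49² = 0.149 mA, giving V_SD = V_DD − I_D R_D = 3.34 − 0.149 × 36.6 = -2.11 V.
But -2.11 V < V_ov = 0.49 V, so the device is actually in triode.
In triode I_D = k_p[V_ov V_SD − ½ V_SD²] and I_D = (V_DD − V_SD)/R_D. Equating: 22.7 V_SD² − 23.24 V_SD + 3.34 = 0, giving V_SD = 0.173 V (the root below V_ov).
I_D = (3.34 − 0.173) / 36.6 = 0.0865 mA.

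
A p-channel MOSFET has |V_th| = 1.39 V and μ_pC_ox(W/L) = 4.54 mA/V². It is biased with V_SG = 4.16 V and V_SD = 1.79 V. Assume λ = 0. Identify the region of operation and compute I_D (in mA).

Triode; I_D = 15.2 mA

V_ov = V_SG − |V_th| = 4.16 − 1.39 = 2.77 V.
Since V_SD = 1.79 V < V_ov = 2.77 V, the device is in the triode region.
I_D = k_p [V_ov · V_SD − ½ V_SD²] = 4.54 × [2.77 × 1.79 − 0.5 × 1.79²] = 15.2 mA.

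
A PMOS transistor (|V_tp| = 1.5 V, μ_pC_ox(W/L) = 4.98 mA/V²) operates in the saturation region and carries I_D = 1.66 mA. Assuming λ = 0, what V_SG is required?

In saturation I_D = ½ k_p (V_SG − |V_tp|)², so V_SG − |V_tp| = √(2 I_D / k_p) = √(2 × 1.66 / 4.98) = 0.816 V.
V_SG = 1.5 + 0.816 = 2.32 V.

V_SG = 2.32 V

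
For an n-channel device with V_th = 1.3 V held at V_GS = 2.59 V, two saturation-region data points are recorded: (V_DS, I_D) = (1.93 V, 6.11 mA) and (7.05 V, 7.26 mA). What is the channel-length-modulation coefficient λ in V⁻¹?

With V_GS fixed, I_D ∝ (1 + λ V_DS) in saturation, so I_D2/I_D1 = (1 + λ V_DS2)/(1 + λ V_DS1).
7.26/6.11 = 1.188 = (1 + 7.05 λ)/(1 + 1.93 λ).
Solving: λ (I_D1 V_DS2 − I_D2 V_DS1) = I_D2 − I_D1, so λ = (7.26 − 6.11) / (6.11 × 7.05 − 7.26 × 1.93) = 1.15 / 29.1 = 0.0396 V⁻¹.

λ = 0.0396 V⁻¹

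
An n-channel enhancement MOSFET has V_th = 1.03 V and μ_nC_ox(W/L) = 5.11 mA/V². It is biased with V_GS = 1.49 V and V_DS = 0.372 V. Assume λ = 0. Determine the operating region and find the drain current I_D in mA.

V_ov = V_GS − V_th = 1.49 − 1.03 = 0.46 V.
Since V_DS = 0.372 V < V_ov = 0.46 V, the device is in the triode region.
I_D = k_n [V_ov · V_DS − ½ V_DS²] = 5.11 × [0.46 × 0.372 − 0.5 × 0.372²] = 0.521 mA.

Triode; I_D = 0.521 mA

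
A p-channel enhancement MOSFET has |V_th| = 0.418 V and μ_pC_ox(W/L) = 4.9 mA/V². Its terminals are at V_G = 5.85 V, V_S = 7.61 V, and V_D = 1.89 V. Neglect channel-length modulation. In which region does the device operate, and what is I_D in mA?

Saturation; I_D = 4.41 mA

V_SG = V_S − V_G = 7.61 − 5.85 = 1.76 V; V_SD = V_S − V_D = 7.61 − 1.89 = 5.72 V.
V_ov = V_SG − |V_th| = 1.76 − 0.418 = 1.34 V.
Since V_SD = 5.72 V ≥ V_ov = 1.34 V, the device is in saturation.
I_D = ½ k_p V_ov² = 0.5 × 4.9 × 1.34² = 4.41 mA.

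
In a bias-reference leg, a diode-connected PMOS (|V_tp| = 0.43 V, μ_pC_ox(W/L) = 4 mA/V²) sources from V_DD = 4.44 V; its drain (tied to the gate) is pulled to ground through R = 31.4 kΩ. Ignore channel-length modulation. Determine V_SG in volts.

With gate tied to drain, V_SG = V_SD ≥ V_SG − |V_tp|, so the device is in saturation.
KCL at the drain: ½ k_p (V_SG − |V_tp|)² = (V_DD − V_SG)/R.
Let x = V_SG − 0.43. Then 62.8 x² + x − 4.01 = 0, giving x = 0.245 V (positive root), so V_SG = 0.675 V.
I_D = (V_DD − V_SG)/R = (4.44 − 0.675) / 31.4 = 0.12 mA.

V_SG = 0.675 V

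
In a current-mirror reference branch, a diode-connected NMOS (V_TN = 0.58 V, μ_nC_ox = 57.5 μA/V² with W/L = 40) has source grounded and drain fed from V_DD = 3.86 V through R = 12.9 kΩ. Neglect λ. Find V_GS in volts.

With gate tied to drain, V_GS = V_DS ≥ V_GS − V_TN, so the device is in saturation.
k_n = μ_nC_ox · (W/L) = 2.3 mA/V².
KCL at the drain: ½ k_n (V_GS − V_TN)² = (V_DD − V_GS)/R.
Let x = V_GS − 0.58. Then 14.8 x² + x − 3.28 = 0, giving x = 0.438 V (positive root), so V_GS = 1.02 V.
I_D = (V_DD − V_GS)/R = (3.86 − 1.02) / 12.9 = 0.22 mA.

V_GS = 1.02 V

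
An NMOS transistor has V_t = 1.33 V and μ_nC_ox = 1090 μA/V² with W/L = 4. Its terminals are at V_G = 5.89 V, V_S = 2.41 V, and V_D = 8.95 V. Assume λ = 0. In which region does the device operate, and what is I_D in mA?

V_GS = V_G − V_S = 5.89 − 2.41 = 3.48 V; V_DS = V_D − V_S = 8.95 − 2.41 = 6.54 V.
k_n = μ_nC_ox · (W/L) = 4.36 mA/V².
V_ov = V_GS − V_t = 3.48 − 1.33 = 2.15 V.
Since V_DS = 6.54 V ≥ V_ov = 2.15 V, the device is in saturation.
I_D = ½ k_n V_ov² = 0.5 × 4.36 × 2.15² = 10.1 mA.

Saturation; I_D = 10.1 mA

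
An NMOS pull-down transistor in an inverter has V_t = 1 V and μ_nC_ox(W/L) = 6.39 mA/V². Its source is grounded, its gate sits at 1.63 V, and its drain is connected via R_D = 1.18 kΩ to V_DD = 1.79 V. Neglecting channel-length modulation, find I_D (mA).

I_D = 1.15 mA

V_GS = V_G = 1.63 V, so V_ov = 1.63 − 1 = 0.63 V.
Assume saturation: I_D = ½ k_n V_ov² = 0.5 × 6.39 × 0.63² = 1.27 mA, giving V_DS = V_DD − I_D R_D = 1.79 − 1.27 × 1.18 = 0.294 V.
But 0.294 V < V_ov = 0.63 V, so the device is actually in triode.
In triode I_D = k_n[V_ov V_DS − ½ V_DS²] and I_D = (V_DD − V_DS)/R_D. Equating: 3.77 V_DS² − 5.75 V_DS + 1.79 = 0, giving V_DS = 0.436 V (the root below V_ov).
I_D = (1.79 − 0.436) / 1.18 = 1.15 mA.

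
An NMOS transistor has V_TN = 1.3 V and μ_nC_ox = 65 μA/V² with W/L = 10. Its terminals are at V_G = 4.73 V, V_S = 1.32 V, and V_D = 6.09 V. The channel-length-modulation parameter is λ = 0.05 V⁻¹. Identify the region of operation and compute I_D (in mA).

V_GS = V_G − V_S = 4.73 − 1.32 = 3.41 V; V_DS = V_D − V_S = 6.09 − 1.32 = 4.77 V.
k_n = μ_nC_ox · (W/L) = 0.65 mA/V².
V_ov = V_GS − V_TN = 3.41 − 1.3 = 2.11 V.
Since V_DS = 4.77 V ≥ V_ov = 2.11 V, the device is in saturation.
I_D = ½ k_n V_ov² (1 + λ V_DS) = 0.5 × 0.65 × 2.11² × (1 + 0.05 × 4.77) = 1.79 mA.

Saturation; I_D = 1.79 mA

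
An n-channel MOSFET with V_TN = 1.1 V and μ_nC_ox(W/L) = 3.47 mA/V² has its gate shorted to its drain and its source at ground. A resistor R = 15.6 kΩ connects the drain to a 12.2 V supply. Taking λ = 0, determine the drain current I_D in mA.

With gate tied to drain, V_GS = V_DS ≥ V_GS − V_TN, so the device is in saturation.
KCL at the drain: ½ k_n (V_GS − V_TN)² = (V_DD − V_GS)/R.
Let x = V_GS − 1.1. Then 27.1 x² + x − 11.1 = 0, giving x = 0.622 V (positive root), so V_GS = 1.72 V.
I_D = (V_DD − V_GS)/R = (12.2 − 1.72) / 15.6 = 0.672 mA.

I_D = 0.672 mA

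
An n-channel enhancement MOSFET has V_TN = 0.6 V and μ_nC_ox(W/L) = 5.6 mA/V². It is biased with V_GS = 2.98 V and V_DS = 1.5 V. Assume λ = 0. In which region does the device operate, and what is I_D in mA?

Triode; I_D = 13.7 mA

V_ov = V_GS − V_TN = 2.98 − 0.6 = 2.38 V.
Since V_DS = 1.5 V < V_ov = 2.38 V, the device is in the triode region.
I_D = k_n [V_ov · V_DS − ½ V_DS²] = 5.6 × [2.38 × 1.5 − 0.5 × 1.5²] = 13.7 mA.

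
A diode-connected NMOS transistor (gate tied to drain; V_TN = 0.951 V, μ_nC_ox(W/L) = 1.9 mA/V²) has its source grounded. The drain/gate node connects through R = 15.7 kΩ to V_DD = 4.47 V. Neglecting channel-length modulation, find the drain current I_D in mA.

With gate tied to drain, V_GS = V_DS ≥ V_GS − V_TN, so the device is in saturation.
KCL at the drain: ½ k_n (V_GS − V_TN)² = (V_DD − V_GS)/R.
Let x = V_GS − 0.951. Then 14.9 x² + x − 3.519 = 0, giving x = 0.453 V (positive root), so V_GS = 1.4 V.
I_D = (V_DD − V_GS)/R = (4.47 − 1.4) / 15.7 = 0.195 mA.

I_D = 0.195 mA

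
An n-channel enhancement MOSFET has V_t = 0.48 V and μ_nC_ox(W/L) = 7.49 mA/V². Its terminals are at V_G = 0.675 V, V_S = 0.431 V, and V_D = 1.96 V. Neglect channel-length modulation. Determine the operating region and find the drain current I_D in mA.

V_GS = V_G − V_S = 0.675 − 0.431 = 0.244 V; V_DS = V_D − V_S = 1.96 − 0.431 = 1.53 V.
V_GS = 0.244 V < V_t = 0.48 V, so the transistor is in cutoff.

Cutoff; I_D = 0 mA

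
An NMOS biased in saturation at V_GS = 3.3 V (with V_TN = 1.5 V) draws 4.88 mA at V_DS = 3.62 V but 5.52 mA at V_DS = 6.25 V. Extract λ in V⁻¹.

With V_GS fixed, I_D ∝ (1 + λ V_DS) in saturation, so I_D2/I_D1 = (1 + λ V_DS2)/(1 + λ V_DS1).
5.52/4.88 = 1.131 = (1 + 6.25 λ)/(1 + 3.62 λ).
Solving: λ (I_D1 V_DS2 − I_D2 V_DS1) = I_D2 − I_D1, so λ = (5.52 − 4.88) / (4.88 × 6.25 − 5.52 × 3.62) = 0.64 / 10.5 = 0.0609 V⁻¹.

λ = 0.0609 V⁻¹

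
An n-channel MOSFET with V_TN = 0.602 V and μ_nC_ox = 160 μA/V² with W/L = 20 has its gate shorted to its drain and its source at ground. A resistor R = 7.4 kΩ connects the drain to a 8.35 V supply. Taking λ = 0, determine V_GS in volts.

With gate tied to drain, V_GS = V_DS ≥ V_GS − V_TN, so the device is in saturation.
k_n = μ_nC_ox · (W/L) = 3.2 mA/V².
KCL at the drain: ½ k_n (V_GS − V_TN)² = (V_DD − V_GS)/R.
Let x = V_GS − 0.602. Then 11.8 x² + x − 7.748 = 0, giving x = 0.768 V (positive root), so V_GS = 1.37 V.
I_D = (V_DD − V_GS)/R = (8.35 − 1.37) / 7.4 = 0.943 mA.

V_GS = 1.37 V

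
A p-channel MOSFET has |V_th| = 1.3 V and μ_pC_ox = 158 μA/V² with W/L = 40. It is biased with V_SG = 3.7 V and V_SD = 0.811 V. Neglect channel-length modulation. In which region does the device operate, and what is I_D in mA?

Triode; I_D = 10.2 mA

k_p = μ_pC_ox · (W/L) = 6.32 mA/V².
V_ov = V_SG − |V_th| = 3.7 − 1.3 = 2.4 V.
Since V_SD = 0.811 V < V_ov = 2.4 V, the device is in the triode region.
I_D = k_p [V_ov · V_SD − ½ V_SD²] = 6.32 × [2.4 × 0.811 − 0.5 × 0.811²] = 10.2 mA.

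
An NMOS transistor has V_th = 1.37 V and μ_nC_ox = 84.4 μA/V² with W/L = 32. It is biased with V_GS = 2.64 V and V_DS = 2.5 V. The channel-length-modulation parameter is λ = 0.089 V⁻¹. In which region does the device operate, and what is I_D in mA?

Saturation; I_D = 2.66 mA

k_n = μ_nC_ox · (W/L) = 2.701 mA/V².
V_ov = V_GS − V_th = 2.64 − 1.37 = 1.27 V.
Since V_DS = 2.5 V ≥ V_ov = 1.27 V, the device is in saturation.
I_D = ½ k_n V_ov² (1 + λ V_DS) = 0.5 × 2.701 × 1.27² × (1 + 0.089 × 2.5) = 2.66 mA.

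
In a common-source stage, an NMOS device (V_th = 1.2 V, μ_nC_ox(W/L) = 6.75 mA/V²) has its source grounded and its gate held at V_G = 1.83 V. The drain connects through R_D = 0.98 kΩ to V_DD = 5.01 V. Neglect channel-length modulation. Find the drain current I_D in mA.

V_GS = V_G = 1.83 V, so V_ov = 1.83 − 1.2 = 0.63 V.
Assume saturation: I_D = ½ k_n V_ov² = 0.5 × 6.75 × 0.63² = 1.34 mA, giving V_DS = V_DD − I_D R_D = 5.01 − 1.34 × 0.98 = 3.7 V.
V_DS = 3.7 V ≥ V_ov = 0.63 V, confirming saturation.

I_D = 1.34 mA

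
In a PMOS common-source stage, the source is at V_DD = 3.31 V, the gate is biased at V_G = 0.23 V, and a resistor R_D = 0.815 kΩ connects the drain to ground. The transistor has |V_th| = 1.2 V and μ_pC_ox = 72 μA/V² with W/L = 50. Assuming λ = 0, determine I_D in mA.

I_D = 3.34 mA

V_SG = V_DD − V_G = 3.31 − 0.23 = 3.08 V, so V_ov = 3.08 − 1.2 = 1.88 V.
k_p = μ_pC_ox · (W/L) = 3.6 mA/V².
Assume saturation: I_D = ½ k_p V_ov² = 0.5 × 3.6 × 1.88² = 6.36 mA, giving V_SD = V_DD − I_D R_D = 3.31 − 6.36 × 0.815 = -1.87 V.
But -1.87 V < V_ov = 1.88 V, so the device is actually in triode.
In triode I_D = k_p[V_ov V_SD − ½ V_SD²] and I_D = (V_DD − V_SD)/R_D. Equating: 1.47 V_SD² − 6.516 V_SD + 3.31 = 0, giving V_SD = 0.585 V (the root below V_ov).
I_D = (3.31 − 0.585) / 0.815 = 3.34 mA.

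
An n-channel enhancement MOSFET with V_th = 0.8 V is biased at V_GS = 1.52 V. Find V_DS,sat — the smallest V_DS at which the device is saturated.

V_DS,sat = 0.720 V

The boundary between triode and saturation is V_DS = V_GS − V_th = V_ov.
V_ov = 1.52 − 0.8 = 0.72 V.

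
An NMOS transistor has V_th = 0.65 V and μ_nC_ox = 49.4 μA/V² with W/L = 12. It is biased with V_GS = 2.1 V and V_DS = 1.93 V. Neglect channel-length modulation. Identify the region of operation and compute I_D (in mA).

k_n = μ_nC_ox · (W/L) = 0.5928 mA/V².
V_ov = V_GS − V_th = 2.1 − 0.65 = 1.45 V.
Since V_DS = 1.93 V ≥ V_ov = 1.45 V, the device is in saturation.
I_D = ½ k_n V_ov² = 0.5 × 0.5928 × 1.45² = 0.623 mA.

Saturation; I_D = 0.623 mA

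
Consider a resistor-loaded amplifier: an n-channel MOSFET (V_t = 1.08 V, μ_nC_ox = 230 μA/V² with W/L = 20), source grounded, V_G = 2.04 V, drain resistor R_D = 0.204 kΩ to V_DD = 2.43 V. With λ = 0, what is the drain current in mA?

V_GS = V_G = 2.04 V, so V_ov = 2.04 − 1.08 = 0.96 V.
k_n = μ_nC_ox · (W/L) = 4.6 mA/V².
Assume saturation: I_D = ½ k_n V_ov² = 0.5 × 4.6 × 0.96² = 2.12 mA, giving V_DS = V_DD − I_D R_D = 2.43 − 2.12 × 0.204 = 2 V.
V_DS = 2 V ≥ V_ov = 0.96 V, confirming saturation.

I_D = 2.12 mA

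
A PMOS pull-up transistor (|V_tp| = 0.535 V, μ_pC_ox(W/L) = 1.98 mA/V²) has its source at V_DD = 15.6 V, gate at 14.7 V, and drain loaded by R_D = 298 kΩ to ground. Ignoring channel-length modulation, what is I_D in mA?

V_SG = V_DD − V_G = 15.6 − 14.7 = 0.9 V, so V_ov = 0.9 − 0.535 = 0.365 V.
Assume saturation: I_D = ½ k_p V_ov² = 0.5 × 1.98 × 0.365² = 0.132 mA, giving V_SD = V_DD − I_D R_D = 15.6 − 0.132 × 298 = -23.7 V.
But -23.7 V < V_ov = 0.365 V, so the device is actually in triode.
In triode I_D = k_p[V_ov V_SD − ½ V_SD²] and I_D = (V_DD − V_SD)/R_D. Equating: 295 V_SD² − 216.4 V_SD + 15.6 = 0, giving V_SD = 0.0811 V (the root below V_ov).
I_D = (15.6 − 0.0811) / 298 = 0.0521 mA.

I_D = 0.0521 mA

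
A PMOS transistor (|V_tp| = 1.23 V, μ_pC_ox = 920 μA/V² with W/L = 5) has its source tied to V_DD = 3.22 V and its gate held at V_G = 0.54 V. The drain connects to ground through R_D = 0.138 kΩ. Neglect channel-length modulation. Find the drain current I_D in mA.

V_SG = V_DD − V_G = 3.22 − 0.54 = 2.68 V, so V_ov = 2.68 − 1.23 = 1.45 V.
k_p = μ_pC_ox · (W/L) = 4.6 mA/V².
Assume saturation: I_D = ½ k_p V_ov² = 0.5 × 4.6 × 1.45² = 4.84 mA, giving V_SD = V_DD − I_D R_D = 3.22 − 4.84 × 0.138 = 2.55 V.
V_SD = 2.55 V ≥ V_ov = 1.45 V, confirming saturation.

I_D = 4.84 mA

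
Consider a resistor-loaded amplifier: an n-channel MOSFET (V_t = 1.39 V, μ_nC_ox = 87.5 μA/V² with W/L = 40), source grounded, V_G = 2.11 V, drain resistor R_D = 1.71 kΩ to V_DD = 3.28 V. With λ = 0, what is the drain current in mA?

I_D = 0.907 mA

V_GS = V_G = 2.11 V, so V_ov = 2.11 − 1.39 = 0.72 V.
k_n = μ_nC_ox · (W/L) = 3.5 mA/V².
Assume saturation: I_D = ½ k_n V_ov² = 0.5 × 3.5 × 0.72² = 0.907 mA, giving V_DS = V_DD − I_D R_D = 3.28 − 0.907 × 1.71 = 1.73 V.
V_DS = 1.73 V ≥ V_ov = 0.72 V, confirming saturation.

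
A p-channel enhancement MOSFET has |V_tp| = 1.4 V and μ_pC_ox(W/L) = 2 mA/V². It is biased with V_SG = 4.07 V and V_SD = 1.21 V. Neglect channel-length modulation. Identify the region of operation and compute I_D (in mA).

V_ov = V_SG − |V_tp| = 4.07 − 1.4 = 2.67 V.
Since V_SD = 1.21 V < V_ov = 2.67 V, the device is in the triode region.
I_D = k_p [V_ov · V_SD − ½ V_SD²] = 2 × [2.67 × 1.21 − 0.5 × 1.21²] = 5 mA.

Triode; I_D = 5.00 mA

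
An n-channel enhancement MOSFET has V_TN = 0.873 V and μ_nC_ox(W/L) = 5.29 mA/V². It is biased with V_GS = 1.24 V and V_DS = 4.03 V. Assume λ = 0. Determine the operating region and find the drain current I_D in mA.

V_ov = V_GS − V_TN = 1.24 − 0.873 = 0.367 V.
Since V_DS = 4.03 V ≥ V_ov = 0.367 V, the device is in saturation.
I_D = ½ k_n V_ov² = 0.5 × 5.29 × 0.367² = 0.356 mA.

Saturation; I_D = 0.356 mA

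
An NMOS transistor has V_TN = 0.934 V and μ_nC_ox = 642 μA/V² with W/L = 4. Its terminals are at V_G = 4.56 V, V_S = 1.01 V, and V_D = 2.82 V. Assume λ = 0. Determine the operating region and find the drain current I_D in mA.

Triode; I_D = 7.95 mA

V_GS = V_G − V_S = 4.56 − 1.01 = 3.55 V; V_DS = V_D − V_S = 2.82 − 1.01 = 1.81 V.
k_n = μ_nC_ox · (W/L) = 2.568 mA/V².
V_ov = V_GS − V_TN = 3.55 − 0.934 = 2.62 V.
Since V_DS = 1.81 V < V_ov = 2.62 V, the device is in the triode region.
I_D = k_n [V_ov · V_DS − ½ V_DS²] = 2.568 × [2.62 × 1.81 − 0.5 × 1.81²] = 7.95 mA.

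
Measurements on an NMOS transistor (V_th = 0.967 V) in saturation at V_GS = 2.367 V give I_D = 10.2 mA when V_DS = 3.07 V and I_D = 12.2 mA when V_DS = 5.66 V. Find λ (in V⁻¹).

λ = 0.0986 V⁻¹

With V_GS fixed, I_D ∝ (1 + λ V_DS) in saturation, so I_D2/I_D1 = (1 + λ V_DS2)/(1 + λ V_DS1).
12.2/10.2 = 1.196 = (1 + 5.66 λ)/(1 + 3.07 λ).
Solving: λ (I_D1 V_DS2 − I_D2 V_DS1) = I_D2 − I_D1, so λ = (12.2 − 10.2) / (10.2 × 5.66 − 12.2 × 3.07) = 2 / 20.3 = 0.0986 V⁻¹.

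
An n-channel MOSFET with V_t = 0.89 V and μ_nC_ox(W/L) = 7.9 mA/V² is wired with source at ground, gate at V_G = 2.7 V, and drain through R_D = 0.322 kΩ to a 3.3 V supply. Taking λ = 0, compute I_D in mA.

V_GS = V_G = 2.7 V, so V_ov = 2.7 − 0.89 = 1.81 V.
Assume saturation: I_D = ½ k_n V_ov² = 0.5 × 7.9 × 1.81² = 12.9 mA, giving V_DS = V_DD − I_D R_D = 3.3 − 12.9 × 0.322 = -0.867 V.
But -0.867 V < V_ov = 1.81 V, so the device is actually in triode.
In triode I_D = k_n[V_ov V_DS − ½ V_DS²] and I_D = (V_DD − V_DS)/R_D. Equating: 1.27 V_DS² − 5.604 V_DS + 3.3 = 0, giving V_DS = 0.7 V (the root below V_ov).
I_D = (3.3 − 0.7) / 0.322 = 8.07 mA.

I_D = 8.07 mA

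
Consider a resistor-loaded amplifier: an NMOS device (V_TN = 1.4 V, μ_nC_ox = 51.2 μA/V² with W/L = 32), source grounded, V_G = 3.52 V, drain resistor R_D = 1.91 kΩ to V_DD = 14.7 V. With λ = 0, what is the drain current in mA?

I_D = 3.68 mA

V_GS = V_G = 3.52 V, so V_ov = 3.52 − 1.4 = 2.12 V.
k_n = μ_nC_ox · (W/L) = 1.638 mA/V².
Assume saturation: I_D = ½ k_n V_ov² = 0.5 × 1.638 × 2.12² = 3.68 mA, giving V_DS = V_DD − I_D R_D = 14.7 − 3.68 × 1.91 = 7.67 V.
V_DS = 7.67 V ≥ V_ov = 2.12 V, confirming saturation.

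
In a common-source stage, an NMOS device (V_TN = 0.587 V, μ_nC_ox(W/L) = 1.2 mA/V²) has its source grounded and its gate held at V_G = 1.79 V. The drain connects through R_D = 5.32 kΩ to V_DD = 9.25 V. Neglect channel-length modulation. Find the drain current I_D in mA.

I_D = 0.868 mA

V_GS = V_G = 1.79 V, so V_ov = 1.79 − 0.587 = 1.2 V.
Assume saturation: I_D = ½ k_n V_ov² = 0.5 × 1.2 × 1.2² = 0.868 mA, giving V_DS = V_DD − I_D R_D = 9.25 − 0.868 × 5.32 = 4.63 V.
V_DS = 4.63 V ≥ V_ov = 1.2 V, confirming saturation.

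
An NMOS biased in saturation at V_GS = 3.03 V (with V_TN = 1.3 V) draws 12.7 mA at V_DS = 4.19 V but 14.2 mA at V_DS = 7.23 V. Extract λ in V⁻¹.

With V_GS fixed, I_D ∝ (1 + λ V_DS) in saturation, so I_D2/I_D1 = (1 + λ V_DS2)/(1 + λ V_DS1).
14.2/12.7 = 1.118 = (1 + 7.23 λ)/(1 + 4.19 λ).
Solving: λ (I_D1 V_DS2 − I_D2 V_DS1) = I_D2 − I_D1, so λ = (14.2 − 12.7) / (12.7 × 7.23 − 14.2 × 4.19) = 1.5 / 32.3 = 0.0464 V⁻¹.

λ = 0.0464 V⁻¹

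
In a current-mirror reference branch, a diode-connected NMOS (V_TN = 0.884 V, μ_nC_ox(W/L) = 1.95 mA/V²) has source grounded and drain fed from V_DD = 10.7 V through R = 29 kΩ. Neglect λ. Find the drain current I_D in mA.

With gate tied to drain, V_GS = V_DS ≥ V_GS − V_TN, so the device is in saturation.
KCL at the drain: ½ k_n (V_GS − V_TN)² = (V_DD − V_GS)/R.
Let x = V_GS − 0.884. Then 28.3 x² + x − 9.816 = 0, giving x = 0.572 V (positive root), so V_GS = 1.46 V.
I_D = (V_DD − V_GS)/R = (10.7 − 1.46) / 29 = 0.319 mA.

I_D = 0.319 mA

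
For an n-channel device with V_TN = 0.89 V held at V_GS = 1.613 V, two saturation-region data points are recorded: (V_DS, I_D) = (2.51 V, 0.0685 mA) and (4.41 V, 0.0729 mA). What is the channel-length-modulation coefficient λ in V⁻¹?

λ = 0.0369 V⁻¹

With V_GS fixed, I_D ∝ (1 + λ V_DS) in saturation, so I_D2/I_D1 = (1 + λ V_DS2)/(1 + λ V_DS1).
0.0729/0.0685 = 1.064 = (1 + 4.41 λ)/(1 + 2.51 λ).
Solving: λ (I_D1 V_DS2 − I_D2 V_DS1) = I_D2 − I_D1, so λ = (0.0729 − 0.0685) / (0.0685 × 4.41 − 0.0729 × 2.51) = 0.0044 / 0.119 = 0.0369 V⁻¹.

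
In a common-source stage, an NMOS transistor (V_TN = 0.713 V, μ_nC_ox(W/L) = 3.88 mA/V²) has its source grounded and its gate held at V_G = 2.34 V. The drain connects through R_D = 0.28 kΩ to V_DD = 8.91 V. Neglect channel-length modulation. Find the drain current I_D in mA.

V_GS = V_G = 2.34 V, so V_ov = 2.34 − 0.713 = 1.63 V.
Assume saturation: I_D = ½ k_n V_ov² = 0.5 × 3.88 × 1.63² = 5.14 mA, giving V_DS = V_DD − I_D R_D = 8.91 − 5.14 × 0.28 = 7.47 V.
V_DS = 7.47 V ≥ V_ov = 1.63 V, confirming saturation.

I_D = 5.14 mA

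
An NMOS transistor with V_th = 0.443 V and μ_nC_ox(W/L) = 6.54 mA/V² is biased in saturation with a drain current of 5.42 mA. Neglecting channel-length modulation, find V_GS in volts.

V_GS = 1.73 V

In saturation I_D = ½ k_n (V_GS − V_th)², so V_GS − V_th = √(2 I_D / k_n) = √(2 × 5.42 / 6.54) = 1.29 V.
V_GS = 0.443 + 1.29 = 1.73 V.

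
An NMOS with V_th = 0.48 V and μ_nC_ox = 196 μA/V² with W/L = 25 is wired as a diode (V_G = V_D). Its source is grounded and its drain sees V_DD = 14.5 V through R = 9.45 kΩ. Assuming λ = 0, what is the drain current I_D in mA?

With gate tied to drain, V_GS = V_DS ≥ V_GS − V_th, so the device is in saturation.
k_n = μ_nC_ox · (W/L) = 4.9 mA/V².
KCL at the drain: ½ k_n (V_GS − V_th)² = (V_DD − V_GS)/R.
Let x = V_GS − 0.48. Then 23.2 x² + x − 14.02 = 0, giving x = 0.757 V (positive root), so V_GS = 1.24 V.
I_D = (V_DD − V_GS)/R = (14.5 − 1.24) / 9.45 = 1.4 mA.

I_D = 1.40 mA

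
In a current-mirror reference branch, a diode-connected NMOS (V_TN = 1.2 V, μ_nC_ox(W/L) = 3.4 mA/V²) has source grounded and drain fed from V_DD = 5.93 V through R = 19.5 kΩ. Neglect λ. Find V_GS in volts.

V_GS = 1.56 V

With gate tied to drain, V_GS = V_DS ≥ V_GS − V_TN, so the device is in saturation.
KCL at the drain: ½ k_n (V_GS − V_TN)² = (V_DD − V_GS)/R.
Let x = V_GS − 1.2. Then 33.1 x² + x − 4.73 = 0, giving x = 0.363 V (positive root), so V_GS = 1.56 V.
I_D = (V_DD − V_GS)/R = (5.93 − 1.56) / 19.5 = 0.224 mA.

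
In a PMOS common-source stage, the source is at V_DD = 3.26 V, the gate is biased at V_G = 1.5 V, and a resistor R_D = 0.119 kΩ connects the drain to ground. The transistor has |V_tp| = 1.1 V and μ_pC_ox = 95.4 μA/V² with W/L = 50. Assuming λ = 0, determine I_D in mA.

V_SG = V_DD − V_G = 3.26 − 1.5 = 1.76 V, so V_ov = 1.76 − 1.1 = 0.66 V.
k_p = μ_pC_ox · (W/L) = 4.77 mA/V².
Assume saturation: I_D = ½ k_p V_ov² = 0.5 × 4.77 × 0.66² = 1.04 mA, giving V_SD = V_DD − I_D R_D = 3.26 − 1.04 × 0.119 = 3.14 V.
V_SD = 3.14 V ≥ V_ov = 0.66 V, confirming saturation.

I_D = 1.04 mA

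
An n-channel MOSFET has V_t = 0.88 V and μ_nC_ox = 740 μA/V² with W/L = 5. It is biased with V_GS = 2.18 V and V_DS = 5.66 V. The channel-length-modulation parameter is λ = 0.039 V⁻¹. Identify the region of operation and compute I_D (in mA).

k_n = μ_nC_ox · (W/L) = 3.7 mA/V².
V_ov = V_GS − V_t = 2.18 − 0.88 = 1.3 V.
Since V_DS = 5.66 V ≥ V_ov = 1.3 V, the device is in saturation.
I_D = ½ k_n V_ov² (1 + λ V_DS) = 0.5 × 3.7 × 1.3² × (1 + 0.039 × 5.66) = 3.82 mA.

Saturation; I_D = 3.82 mA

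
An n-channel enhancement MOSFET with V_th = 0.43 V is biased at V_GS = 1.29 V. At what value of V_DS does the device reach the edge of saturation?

V_DS,sat = 0.860 V

The boundary between triode and saturation is V_DS = V_GS − V_th = V_ov.
V_ov = 1.29 − 0.43 = 0.86 V.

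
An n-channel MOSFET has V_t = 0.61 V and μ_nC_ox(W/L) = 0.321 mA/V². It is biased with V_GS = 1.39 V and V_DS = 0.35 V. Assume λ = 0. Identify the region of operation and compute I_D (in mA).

V_ov = V_GS − V_t = 1.39 − 0.61 = 0.78 V.
Since V_DS = 0.35 V < V_ov = 0.78 V, the device is in the triode region.
I_D = k_n [V_ov · V_DS − ½ V_DS²] = 0.321 × [0.78 × 0.35 − 0.5 × 0.35²] = 0.068 mA.

Triode; I_D = 0.0680 mA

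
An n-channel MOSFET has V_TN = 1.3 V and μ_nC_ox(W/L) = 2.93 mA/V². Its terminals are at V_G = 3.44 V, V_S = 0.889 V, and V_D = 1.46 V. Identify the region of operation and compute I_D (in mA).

V_GS = V_G − V_S = 3.44 − 0.889 = 2.55 V; V_DS = V_D − V_S = 1.46 − 0.889 = 0.571 V.
V_ov = V_GS − V_TN = 2.55 − 1.3 = 1.25 V.
Since V_DS = 0.571 V < V_ov = 1.25 V, the device is in the triode region.
I_D = k_n [V_ov · V_DS − ½ V_DS²] = 2.93 × [1.25 × 0.571 − 0.5 × 0.571²] = 1.62 mA.

Triode; I_D = 1.62 mA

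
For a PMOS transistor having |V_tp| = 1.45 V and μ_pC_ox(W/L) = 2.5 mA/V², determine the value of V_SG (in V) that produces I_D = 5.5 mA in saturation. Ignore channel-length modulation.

V_SG = 3.55 V

In saturation I_D = ½ k_p (V_SG − |V_tp|)², so V_SG − |V_tp| = √(2 I_D / k_p) = √(2 × 5.5 / 2.5) = 2.1 V.
V_SG = 1.45 + 2.1 = 3.55 V.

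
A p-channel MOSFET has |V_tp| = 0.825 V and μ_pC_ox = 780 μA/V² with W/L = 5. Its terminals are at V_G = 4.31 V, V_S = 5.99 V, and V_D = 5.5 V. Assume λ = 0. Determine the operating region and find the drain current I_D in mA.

Triode; I_D = 1.17 mA

V_SG = V_S − V_G = 5.99 − 4.31 = 1.68 V; V_SD = V_S − V_D = 5.99 − 5.5 = 0.49 V.
k_p = μ_pC_ox · (W/L) = 3.9 mA/V².
V_ov = V_SG − |V_tp| = 1.68 − 0.825 = 0.855 V.
Since V_SD = 0.49 V < V_ov = 0.855 V, the device is in the triode region.
I_D = k_p [V_ov · V_SD − ½ V_SD²] = 3.9 × [0.855 × 0.49 − 0.5 × 0.49²] = 1.17 mA.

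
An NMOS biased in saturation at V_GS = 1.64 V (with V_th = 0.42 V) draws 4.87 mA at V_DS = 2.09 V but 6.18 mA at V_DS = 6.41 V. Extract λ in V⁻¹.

λ = 0.0716 V⁻¹

With V_GS fixed, I_D ∝ (1 + λ V_DS) in saturation, so I_D2/I_D1 = (1 + λ V_DS2)/(1 + λ V_DS1).
6.18/4.87 = 1.269 = (1 + 6.41 λ)/(1 + 2.09 λ).
Solving: λ (I_D1 V_DS2 − I_D2 V_DS1) = I_D2 − I_D1, so λ = (6.18 − 4.87) / (4.87 × 6.41 − 6.18 × 2.09) = 1.31 / 18.3 = 0.0716 V⁻¹.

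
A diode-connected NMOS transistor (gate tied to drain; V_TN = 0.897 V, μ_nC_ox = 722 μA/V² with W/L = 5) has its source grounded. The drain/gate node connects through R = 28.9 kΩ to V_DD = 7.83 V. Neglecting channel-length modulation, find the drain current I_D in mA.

With gate tied to drain, V_GS = V_DS ≥ V_GS − V_TN, so the device is in saturation.
k_n = μ_nC_ox · (W/L) = 3.61 mA/V².
KCL at the drain: ½ k_n (V_GS − V_TN)² = (V_DD − V_GS)/R.
Let x = V_GS − 0.897. Then 52.2 x² + x − 6.933 = 0, giving x = 0.355 V (positive root), so V_GS = 1.25 V.
I_D = (V_DD − V_GS)/R = (7.83 − 1.25) / 28.9 = 0.228 mA.

I_D = 0.228 mA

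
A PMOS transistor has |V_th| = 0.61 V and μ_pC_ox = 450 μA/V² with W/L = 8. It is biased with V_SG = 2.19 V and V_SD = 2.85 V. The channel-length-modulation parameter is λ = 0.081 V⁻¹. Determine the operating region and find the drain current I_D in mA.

k_p = μ_pC_ox · (W/L) = 3.6 mA/V².
V_ov = V_SG − |V_th| = 2.19 − 0.61 = 1.58 V.
Since V_SD = 2.85 V ≥ V_ov = 1.58 V, the device is in saturation.
I_D = ½ k_p V_ov² (1 + λ V_SD) = 0.5 × 3.6 × 1.58² × (1 + 0.081 × 2.85) = 5.53 mA.

Saturation; I_D = 5.53 mA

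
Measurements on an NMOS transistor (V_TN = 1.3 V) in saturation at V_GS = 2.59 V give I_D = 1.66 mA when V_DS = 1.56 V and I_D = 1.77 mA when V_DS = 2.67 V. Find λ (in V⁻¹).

λ = 0.0658 V⁻¹

With V_GS fixed, I_D ∝ (1 + λ V_DS) in saturation, so I_D2/I_D1 = (1 + λ V_DS2)/(1 + λ V_DS1).
1.77/1.66 = 1.066 = (1 + 2.67 λ)/(1 + 1.56 λ).
Solving: λ (I_D1 V_DS2 − I_D2 V_DS1) = I_D2 − I_D1, so λ = (1.77 − 1.66) / (1.66 × 2.67 − 1.77 × 1.56) = 0.11 / 1.67 = 0.0658 V⁻¹.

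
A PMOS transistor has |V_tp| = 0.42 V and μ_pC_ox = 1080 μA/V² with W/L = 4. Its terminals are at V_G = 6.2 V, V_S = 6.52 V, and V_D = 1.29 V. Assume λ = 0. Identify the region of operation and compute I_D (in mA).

Cutoff; I_D = 0 mA

V_SG = V_S − V_G = 6.52 − 6.2 = 0.32 V; V_SD = V_S − V_D = 6.52 − 1.29 = 5.23 V.
V_SG = 0.32 V < |V_tp| = 0.42 V, so the transistor is in cutoff.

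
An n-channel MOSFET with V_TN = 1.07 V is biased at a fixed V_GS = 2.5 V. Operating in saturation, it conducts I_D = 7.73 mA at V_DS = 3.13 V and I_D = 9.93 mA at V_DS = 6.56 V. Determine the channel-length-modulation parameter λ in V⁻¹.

λ = 0.112 V⁻¹

With V_GS fixed, I_D ∝ (1 + λ V_DS) in saturation, so I_D2/I_D1 = (1 + λ V_DS2)/(1 + λ V_DS1).
9.93/7.73 = 1.285 = (1 + 6.56 λ)/(1 + 3.13 λ).
Solving: λ (I_D1 V_DS2 − I_D2 V_DS1) = I_D2 − I_D1, so λ = (9.93 − 7.73) / (7.73 × 6.56 − 9.93 × 3.13) = 2.2 / 19.6 = 0.112 V⁻¹.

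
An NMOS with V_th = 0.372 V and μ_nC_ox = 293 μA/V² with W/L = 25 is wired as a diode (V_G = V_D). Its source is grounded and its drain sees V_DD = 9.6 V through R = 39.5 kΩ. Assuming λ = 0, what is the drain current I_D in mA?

I_D = 0.227 mA

With gate tied to drain, V_GS = V_DS ≥ V_GS − V_th, so the device is in saturation.
k_n = μ_nC_ox · (W/L) = 7.325 mA/V².
KCL at the drain: ½ k_n (V_GS − V_th)² = (V_DD − V_GS)/R.
Let x = V_GS − 0.372. Then 145 x² + x − 9.228 = 0, giving x = 0.249 V (positive root), so V_GS = 0.621 V.
I_D = (V_DD − V_GS)/R = (9.6 − 0.621) / 39.5 = 0.227 mA.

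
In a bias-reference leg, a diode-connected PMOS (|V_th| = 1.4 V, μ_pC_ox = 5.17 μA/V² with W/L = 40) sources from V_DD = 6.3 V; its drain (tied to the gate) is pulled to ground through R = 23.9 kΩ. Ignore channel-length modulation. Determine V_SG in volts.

V_SG = 2.62 V

With gate tied to drain, V_SG = V_SD ≥ V_SG − |V_th|, so the device is in saturation.
k_p = μ_pC_ox · (W/L) = 0.2068 mA/V².
KCL at the drain: ½ k_p (V_SG − |V_th|)² = (V_DD − V_SG)/R.
Let x = V_SG − 1.4. Then 2.47 x² + x − 4.9 = 0, giving x = 1.22 V (positive root), so V_SG = 2.62 V.
I_D = (V_DD − V_SG)/R = (6.3 − 2.62) / 23.9 = 0.154 mA.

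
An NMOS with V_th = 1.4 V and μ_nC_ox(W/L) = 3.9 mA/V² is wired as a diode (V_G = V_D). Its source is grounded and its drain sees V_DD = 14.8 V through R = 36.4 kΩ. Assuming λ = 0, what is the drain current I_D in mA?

With gate tied to drain, V_GS = V_DS ≥ V_GS − V_th, so the device is in saturation.
KCL at the drain: ½ k_n (V_GS − V_th)² = (V_DD − V_GS)/R.
Let x = V_GS − 1.4. Then 71 x² + x − 13.4 = 0, giving x = 0.428 V (positive root), so V_GS = 1.83 V.
I_D = (V_DD − V_GS)/R = (14.8 − 1.83) / 36.4 = 0.356 mA.

I_D = 0.356 mA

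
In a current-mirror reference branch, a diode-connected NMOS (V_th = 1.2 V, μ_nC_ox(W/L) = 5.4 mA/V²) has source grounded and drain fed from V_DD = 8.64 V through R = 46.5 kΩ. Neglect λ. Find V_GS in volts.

V_GS = 1.44 V

With gate tied to drain, V_GS = V_DS ≥ V_GS − V_th, so the device is in saturation.
KCL at the drain: ½ k_n (V_GS − V_th)² = (V_DD − V_GS)/R.
Let x = V_GS − 1.2. Then 126 x² + x − 7.44 = 0, giving x = 0.239 V (positive root), so V_GS = 1.44 V.
I_D = (V_DD − V_GS)/R = (8.64 − 1.44) / 46.5 = 0.155 mA.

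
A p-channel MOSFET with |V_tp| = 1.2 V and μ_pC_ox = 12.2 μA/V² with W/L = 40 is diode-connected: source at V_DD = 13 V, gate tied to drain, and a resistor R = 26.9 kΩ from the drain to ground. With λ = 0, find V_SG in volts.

With gate tied to drain, V_SG = V_SD ≥ V_SG − |V_tp|, so the device is in saturation.
k_p = μ_pC_ox · (W/L) = 0.488 mA/V².
KCL at the drain: ½ k_p (V_SG − |V_tp|)² = (V_DD − V_SG)/R.
Let x = V_SG − 1.2. Then 6.56 x² + x − 11.8 = 0, giving x = 1.27 V (positive root), so V_SG = 2.47 V.
I_D = (V_DD − V_SG)/R = (13 − 2.47) / 26.9 = 0.392 mA.

V_SG = 2.47 V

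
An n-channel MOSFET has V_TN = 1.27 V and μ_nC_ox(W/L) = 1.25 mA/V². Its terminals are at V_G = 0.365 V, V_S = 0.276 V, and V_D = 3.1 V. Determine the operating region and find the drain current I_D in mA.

Cutoff; I_D = 0 mA

V_GS = V_G − V_S = 0.365 − 0.276 = 0.089 V; V_DS = V_D − V_S = 3.1 − 0.276 = 2.82 V.
V_GS = 0.089 V < V_TN = 1.27 V, so the transistor is in cutoff.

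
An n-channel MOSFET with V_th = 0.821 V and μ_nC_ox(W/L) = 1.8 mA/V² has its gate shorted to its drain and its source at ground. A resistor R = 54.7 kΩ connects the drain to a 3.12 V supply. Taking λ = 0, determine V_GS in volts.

With gate tied to drain, V_GS = V_DS ≥ V_GS − V_th, so the device is in saturation.
KCL at the drain: ½ k_n (V_GS − V_th)² = (V_DD − V_GS)/R.
Let x = V_GS − 0.821. Then 49.2 x² + x − 2.299 = 0, giving x = 0.206 V (positive root), so V_GS = 1.03 V.
I_D = (V_DD − V_GS)/R = (3.12 − 1.03) / 54.7 = 0.0383 mA.

V_GS = 1.03 V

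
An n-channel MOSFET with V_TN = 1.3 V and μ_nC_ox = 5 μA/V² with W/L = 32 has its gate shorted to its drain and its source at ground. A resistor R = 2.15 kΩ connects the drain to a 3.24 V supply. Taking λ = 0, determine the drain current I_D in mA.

I_D = 0.188 mA

With gate tied to drain, V_GS = V_DS ≥ V_GS − V_TN, so the device is in saturation.
k_n = μ_nC_ox · (W/L) = 0.16 mA/V².
KCL at the drain: ½ k_n (V_GS − V_TN)² = (V_DD − V_GS)/R.
Let x = V_GS − 1.3. Then 0.172 x² + x − 1.94 = 0, giving x = 1.53 V (positive root), so V_GS = 2.83 V.
I_D = (V_DD − V_GS)/R = (3.24 − 2.83) / 2.15 = 0.188 mA.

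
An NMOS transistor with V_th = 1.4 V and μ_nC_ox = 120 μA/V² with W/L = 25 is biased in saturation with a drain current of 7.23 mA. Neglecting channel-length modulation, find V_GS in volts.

k_n = μ_nC_ox · (W/L) = 3 mA/V².
In saturation I_D = ½ k_n (V_GS − V_th)², so V_GS − V_th = √(2 I_D / k_n) = √(2 × 7.23 / 3) = 2.2 V.
V_GS = 1.4 + 2.2 = 3.6 V.

V_GS = 3.60 V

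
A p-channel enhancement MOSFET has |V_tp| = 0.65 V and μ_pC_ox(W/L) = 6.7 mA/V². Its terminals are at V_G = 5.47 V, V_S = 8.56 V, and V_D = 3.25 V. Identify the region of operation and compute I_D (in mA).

V_SG = V_S − V_G = 8.56 − 5.47 = 3.09 V; V_SD = V_S − V_D = 8.56 − 3.25 = 5.31 V.
V_ov = V_SG − |V_tp| = 3.09 − 0.65 = 2.44 V.
Since V_SD = 5.31 V ≥ V_ov = 2.44 V, the device is in saturation.
I_D = ½ k_p V_ov² = 0.5 × 6.7 × 2.44² = 19.9 mA.

Saturation; I_D = 19.9 mA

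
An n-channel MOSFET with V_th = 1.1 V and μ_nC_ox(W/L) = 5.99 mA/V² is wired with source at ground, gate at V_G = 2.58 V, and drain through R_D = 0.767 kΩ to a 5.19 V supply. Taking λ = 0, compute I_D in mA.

I_D = 5.58 mA

V_GS = V_G = 2.58 V, so V_ov = 2.58 − 1.1 = 1.48 V.
Assume saturation: I_D = ½ k_n V_ov² = 0.5 × 5.99 × 1.48² = 6.56 mA, giving V_DS = V_DD − I_D R_D = 5.19 − 6.56 × 0.767 = 0.158 V.
But 0.158 V < V_ov = 1.48 V, so the device is actually in triode.
In triode I_D = k_n[V_ov V_DS − ½ V_DS²] and I_D = (V_DD − V_DS)/R_D. Equating: 2.3 V_DS² − 7.8 V_DS + 5.19 = 0, giving V_DS = 0.909 V (the root below V_ov).
I_D = (5.19 − 0.909) / 0.767 = 5.58 mA.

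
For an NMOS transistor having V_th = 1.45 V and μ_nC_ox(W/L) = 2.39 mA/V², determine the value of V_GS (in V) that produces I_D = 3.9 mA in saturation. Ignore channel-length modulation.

V_GS = 3.26 V

In saturation I_D = ½ k_n (V_GS − V_th)², so V_GS − V_th = √(2 I_D / k_n) = √(2 × 3.9 / 2.39) = 1.81 V.
V_GS = 1.45 + 1.81 = 3.26 V.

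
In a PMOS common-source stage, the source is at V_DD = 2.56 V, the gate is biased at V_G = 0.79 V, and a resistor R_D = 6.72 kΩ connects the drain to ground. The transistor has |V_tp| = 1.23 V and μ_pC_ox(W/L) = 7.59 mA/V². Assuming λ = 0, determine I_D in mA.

I_D = 0.366 mA

V_SG = V_DD − V_G = 2.56 − 0.79 = 1.77 V, so V_ov = 1.77 − 1.23 = 0.54 V.
Assume saturation: I_D = ½ k_p V_ov² = 0.5 × 7.59 × 0.54² = 1.11 mA, giving V_SD = V_DD − I_D R_D = 2.56 − 1.11 × 6.72 = -4.88 V.
But -4.88 V < V_ov = 0.54 V, so the device is actually in triode.
In triode I_D = k_p[V_ov V_SD − ½ V_SD²] and I_D = (V_DD − V_SD)/R_D. Equating: 25.5 V_SD² − 28.54 V_SD + 2.56 = 0, giving V_SD = 0.0983 V (the root below V_ov).
I_D = (2.56 − 0.0983) / 6.72 = 0.366 mA.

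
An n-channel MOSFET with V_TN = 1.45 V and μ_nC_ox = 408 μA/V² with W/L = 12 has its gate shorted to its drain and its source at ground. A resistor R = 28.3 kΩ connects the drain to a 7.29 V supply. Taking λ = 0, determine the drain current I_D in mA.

I_D = 0.196 mA

With gate tied to drain, V_GS = V_DS ≥ V_GS − V_TN, so the device is in saturation.
k_n = μ_nC_ox · (W/L) = 4.896 mA/V².
KCL at the drain: ½ k_n (V_GS − V_TN)² = (V_DD − V_GS)/R.
Let x = V_GS − 1.45. Then 69.3 x² + x − 5.84 = 0, giving x = 0.283 V (positive root), so V_GS = 1.73 V.
I_D = (V_DD − V_GS)/R = (7.29 − 1.73) / 28.3 = 0.196 mA.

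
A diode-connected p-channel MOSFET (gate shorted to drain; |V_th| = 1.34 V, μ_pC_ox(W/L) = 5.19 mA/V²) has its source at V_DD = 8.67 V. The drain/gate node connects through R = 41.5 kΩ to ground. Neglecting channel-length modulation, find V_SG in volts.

With gate tied to drain, V_SG = V_SD ≥ V_SG − |V_th|, so the device is in saturation.
KCL at the drain: ½ k_p (V_SG − |V_th|)² = (V_DD − V_SG)/R.
Let x = V_SG − 1.34. Then 108 x² + x − 7.33 = 0, giving x = 0.256 V (positive root), so V_SG = 1.6 V.
I_D = (V_DD − V_SG)/R = (8.67 − 1.6) / 41.5 = 0.17 mA.

V_SG = 1.60 V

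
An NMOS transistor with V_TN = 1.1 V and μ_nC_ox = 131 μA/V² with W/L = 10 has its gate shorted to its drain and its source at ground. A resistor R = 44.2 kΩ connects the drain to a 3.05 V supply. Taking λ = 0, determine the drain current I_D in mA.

With gate tied to drain, V_GS = V_DS ≥ V_GS − V_TN, so the device is in saturation.
k_n = μ_nC_ox · (W/L) = 1.31 mA/V².
KCL at the drain: ½ k_n (V_GS − V_TN)² = (V_DD − V_GS)/R.
Let x = V_GS − 1.1. Then 29 x² + x − 1.95 = 0, giving x = 0.243 V (positive root), so V_GS = 1.34 V.
I_D = (V_DD − V_GS)/R = (3.05 − 1.34) / 44.2 = 0.0386 mA.

I_D = 0.0386 mA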